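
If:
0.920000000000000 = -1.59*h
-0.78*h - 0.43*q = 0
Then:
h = -0.58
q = 1.05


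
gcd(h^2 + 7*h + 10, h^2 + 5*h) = h + 5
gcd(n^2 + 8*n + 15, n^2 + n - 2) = 1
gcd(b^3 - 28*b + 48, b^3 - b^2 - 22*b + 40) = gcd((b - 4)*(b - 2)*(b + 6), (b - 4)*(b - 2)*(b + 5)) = b^2 - 6*b + 8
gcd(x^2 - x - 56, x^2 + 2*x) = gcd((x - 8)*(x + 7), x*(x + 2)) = 1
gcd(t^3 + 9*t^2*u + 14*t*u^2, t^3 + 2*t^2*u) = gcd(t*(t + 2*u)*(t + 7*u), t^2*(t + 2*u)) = t^2 + 2*t*u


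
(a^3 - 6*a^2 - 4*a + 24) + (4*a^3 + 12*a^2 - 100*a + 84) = 5*a^3 + 6*a^2 - 104*a + 108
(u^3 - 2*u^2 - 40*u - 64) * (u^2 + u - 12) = u^5 - u^4 - 54*u^3 - 80*u^2 + 416*u + 768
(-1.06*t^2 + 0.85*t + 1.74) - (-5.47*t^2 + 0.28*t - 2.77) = 4.41*t^2 + 0.57*t + 4.51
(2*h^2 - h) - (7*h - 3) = 2*h^2 - 8*h + 3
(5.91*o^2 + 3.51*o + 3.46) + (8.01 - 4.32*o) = 5.91*o^2 - 0.81*o + 11.47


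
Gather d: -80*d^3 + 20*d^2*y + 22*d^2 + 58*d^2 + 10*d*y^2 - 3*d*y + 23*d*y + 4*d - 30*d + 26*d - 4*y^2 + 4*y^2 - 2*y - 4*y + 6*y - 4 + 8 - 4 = -80*d^3 + d^2*(20*y + 80) + d*(10*y^2 + 20*y)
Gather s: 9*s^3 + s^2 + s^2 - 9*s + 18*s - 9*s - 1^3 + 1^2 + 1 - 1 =9*s^3 + 2*s^2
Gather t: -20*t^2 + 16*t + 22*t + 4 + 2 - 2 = -20*t^2 + 38*t + 4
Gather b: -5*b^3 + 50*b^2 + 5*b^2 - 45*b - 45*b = -5*b^3 + 55*b^2 - 90*b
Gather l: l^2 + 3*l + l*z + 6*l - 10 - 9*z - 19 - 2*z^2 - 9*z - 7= l^2 + l*(z + 9) - 2*z^2 - 18*z - 36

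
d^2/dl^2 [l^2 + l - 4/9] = 2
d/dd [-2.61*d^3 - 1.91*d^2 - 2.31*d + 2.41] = -7.83*d^2 - 3.82*d - 2.31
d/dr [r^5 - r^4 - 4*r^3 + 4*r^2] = r*(5*r^3 - 4*r^2 - 12*r + 8)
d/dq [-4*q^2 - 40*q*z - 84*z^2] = -8*q - 40*z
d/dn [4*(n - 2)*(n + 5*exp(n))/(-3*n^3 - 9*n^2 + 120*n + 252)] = 4*((n - 2)*(n + 5*exp(n))*(3*n^2 + 6*n - 40) - (n + (n - 2)*(5*exp(n) + 1) + 5*exp(n))*(n^3 + 3*n^2 - 40*n - 84))/(3*(n^3 + 3*n^2 - 40*n - 84)^2)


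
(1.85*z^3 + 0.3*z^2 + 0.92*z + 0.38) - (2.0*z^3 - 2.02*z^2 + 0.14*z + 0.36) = -0.15*z^3 + 2.32*z^2 + 0.78*z + 0.02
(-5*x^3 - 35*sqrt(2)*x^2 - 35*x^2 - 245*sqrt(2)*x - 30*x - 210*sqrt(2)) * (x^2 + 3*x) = -5*x^5 - 50*x^4 - 35*sqrt(2)*x^4 - 350*sqrt(2)*x^3 - 135*x^3 - 945*sqrt(2)*x^2 - 90*x^2 - 630*sqrt(2)*x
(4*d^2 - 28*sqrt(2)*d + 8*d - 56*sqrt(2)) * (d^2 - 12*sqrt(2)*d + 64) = 4*d^4 - 76*sqrt(2)*d^3 + 8*d^3 - 152*sqrt(2)*d^2 + 928*d^2 - 1792*sqrt(2)*d + 1856*d - 3584*sqrt(2)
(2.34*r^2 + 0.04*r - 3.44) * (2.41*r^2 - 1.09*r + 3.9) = 5.6394*r^4 - 2.4542*r^3 + 0.791999999999999*r^2 + 3.9056*r - 13.416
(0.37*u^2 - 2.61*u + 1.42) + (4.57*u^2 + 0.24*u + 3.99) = 4.94*u^2 - 2.37*u + 5.41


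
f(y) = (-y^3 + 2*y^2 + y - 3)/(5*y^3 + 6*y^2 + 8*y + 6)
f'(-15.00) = 0.00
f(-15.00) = -0.24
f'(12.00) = 0.00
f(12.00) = -0.15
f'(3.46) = -0.03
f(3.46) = -0.05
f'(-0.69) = 3.88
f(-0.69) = -1.42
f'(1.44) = 0.02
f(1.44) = -0.01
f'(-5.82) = -0.02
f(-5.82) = -0.31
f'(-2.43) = -0.03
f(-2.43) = -0.42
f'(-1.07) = 5.77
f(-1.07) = 0.31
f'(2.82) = -0.03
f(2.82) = -0.04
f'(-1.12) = 3.40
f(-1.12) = 0.08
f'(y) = (-15*y^2 - 12*y - 8)*(-y^3 + 2*y^2 + y - 3)/(5*y^3 + 6*y^2 + 8*y + 6)^2 + (-3*y^2 + 4*y + 1)/(5*y^3 + 6*y^2 + 8*y + 6)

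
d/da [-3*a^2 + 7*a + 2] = 7 - 6*a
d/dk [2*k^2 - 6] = 4*k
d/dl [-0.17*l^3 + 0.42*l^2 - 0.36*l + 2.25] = -0.51*l^2 + 0.84*l - 0.36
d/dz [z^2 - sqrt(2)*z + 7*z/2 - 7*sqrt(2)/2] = 2*z - sqrt(2) + 7/2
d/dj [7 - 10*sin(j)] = -10*cos(j)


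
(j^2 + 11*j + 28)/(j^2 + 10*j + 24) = (j + 7)/(j + 6)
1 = 1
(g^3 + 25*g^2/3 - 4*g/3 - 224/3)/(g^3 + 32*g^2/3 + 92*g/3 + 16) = (3*g^2 + 13*g - 56)/(3*g^2 + 20*g + 12)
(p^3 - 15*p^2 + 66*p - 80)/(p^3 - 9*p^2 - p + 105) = (p^2 - 10*p + 16)/(p^2 - 4*p - 21)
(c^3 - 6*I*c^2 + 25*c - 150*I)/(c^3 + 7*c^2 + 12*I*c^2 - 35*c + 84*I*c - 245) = (c^2 - 11*I*c - 30)/(c^2 + 7*c*(1 + I) + 49*I)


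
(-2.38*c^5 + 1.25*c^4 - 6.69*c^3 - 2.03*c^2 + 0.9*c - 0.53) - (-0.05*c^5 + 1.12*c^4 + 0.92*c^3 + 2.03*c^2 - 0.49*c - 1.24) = -2.33*c^5 + 0.13*c^4 - 7.61*c^3 - 4.06*c^2 + 1.39*c + 0.71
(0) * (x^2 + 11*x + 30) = 0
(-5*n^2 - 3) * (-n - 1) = 5*n^3 + 5*n^2 + 3*n + 3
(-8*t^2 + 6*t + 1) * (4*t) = -32*t^3 + 24*t^2 + 4*t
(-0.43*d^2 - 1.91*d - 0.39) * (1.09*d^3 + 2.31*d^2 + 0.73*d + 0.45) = -0.4687*d^5 - 3.0752*d^4 - 5.1511*d^3 - 2.4887*d^2 - 1.1442*d - 0.1755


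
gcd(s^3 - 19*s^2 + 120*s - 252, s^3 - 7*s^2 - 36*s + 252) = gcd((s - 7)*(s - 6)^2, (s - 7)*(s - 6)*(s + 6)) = s^2 - 13*s + 42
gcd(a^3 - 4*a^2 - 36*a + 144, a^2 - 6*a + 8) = a - 4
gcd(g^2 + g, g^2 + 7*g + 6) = g + 1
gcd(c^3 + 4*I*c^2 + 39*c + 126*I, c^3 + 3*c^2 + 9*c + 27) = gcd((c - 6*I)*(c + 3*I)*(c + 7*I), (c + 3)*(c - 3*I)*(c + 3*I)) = c + 3*I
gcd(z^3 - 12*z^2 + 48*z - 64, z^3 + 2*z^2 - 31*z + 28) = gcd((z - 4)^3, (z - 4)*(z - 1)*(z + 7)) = z - 4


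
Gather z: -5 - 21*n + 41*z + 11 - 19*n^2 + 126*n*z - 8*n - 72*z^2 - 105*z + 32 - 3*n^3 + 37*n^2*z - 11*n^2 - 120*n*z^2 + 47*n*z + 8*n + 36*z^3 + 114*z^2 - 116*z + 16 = -3*n^3 - 30*n^2 - 21*n + 36*z^3 + z^2*(42 - 120*n) + z*(37*n^2 + 173*n - 180) + 54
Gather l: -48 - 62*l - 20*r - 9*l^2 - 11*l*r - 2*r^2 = -9*l^2 + l*(-11*r - 62) - 2*r^2 - 20*r - 48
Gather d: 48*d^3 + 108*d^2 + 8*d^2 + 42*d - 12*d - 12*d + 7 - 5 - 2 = 48*d^3 + 116*d^2 + 18*d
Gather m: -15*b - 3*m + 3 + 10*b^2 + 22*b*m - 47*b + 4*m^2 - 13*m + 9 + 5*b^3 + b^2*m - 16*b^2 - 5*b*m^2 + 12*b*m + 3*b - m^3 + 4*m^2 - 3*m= 5*b^3 - 6*b^2 - 59*b - m^3 + m^2*(8 - 5*b) + m*(b^2 + 34*b - 19) + 12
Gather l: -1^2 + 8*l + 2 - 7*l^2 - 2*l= -7*l^2 + 6*l + 1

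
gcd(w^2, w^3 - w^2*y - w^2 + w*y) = w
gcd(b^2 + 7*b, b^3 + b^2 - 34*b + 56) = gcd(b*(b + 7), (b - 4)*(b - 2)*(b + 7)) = b + 7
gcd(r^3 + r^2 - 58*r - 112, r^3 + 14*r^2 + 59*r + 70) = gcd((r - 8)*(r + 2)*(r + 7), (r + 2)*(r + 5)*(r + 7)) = r^2 + 9*r + 14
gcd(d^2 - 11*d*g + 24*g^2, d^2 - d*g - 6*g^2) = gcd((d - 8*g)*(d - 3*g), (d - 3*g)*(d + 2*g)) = d - 3*g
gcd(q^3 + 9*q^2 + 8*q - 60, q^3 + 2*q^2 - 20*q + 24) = q^2 + 4*q - 12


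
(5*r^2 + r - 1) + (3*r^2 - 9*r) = 8*r^2 - 8*r - 1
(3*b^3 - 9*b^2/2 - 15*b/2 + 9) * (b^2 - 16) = 3*b^5 - 9*b^4/2 - 111*b^3/2 + 81*b^2 + 120*b - 144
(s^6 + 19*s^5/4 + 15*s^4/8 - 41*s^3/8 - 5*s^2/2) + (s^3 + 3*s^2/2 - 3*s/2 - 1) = s^6 + 19*s^5/4 + 15*s^4/8 - 33*s^3/8 - s^2 - 3*s/2 - 1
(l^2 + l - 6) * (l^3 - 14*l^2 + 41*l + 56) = l^5 - 13*l^4 + 21*l^3 + 181*l^2 - 190*l - 336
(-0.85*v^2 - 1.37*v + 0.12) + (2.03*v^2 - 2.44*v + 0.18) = 1.18*v^2 - 3.81*v + 0.3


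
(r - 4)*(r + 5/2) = r^2 - 3*r/2 - 10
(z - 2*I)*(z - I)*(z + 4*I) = z^3 + I*z^2 + 10*z - 8*I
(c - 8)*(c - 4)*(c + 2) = c^3 - 10*c^2 + 8*c + 64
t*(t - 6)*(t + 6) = t^3 - 36*t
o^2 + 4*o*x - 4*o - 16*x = (o - 4)*(o + 4*x)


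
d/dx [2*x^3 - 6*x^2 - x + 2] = 6*x^2 - 12*x - 1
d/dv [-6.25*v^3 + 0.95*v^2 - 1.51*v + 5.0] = -18.75*v^2 + 1.9*v - 1.51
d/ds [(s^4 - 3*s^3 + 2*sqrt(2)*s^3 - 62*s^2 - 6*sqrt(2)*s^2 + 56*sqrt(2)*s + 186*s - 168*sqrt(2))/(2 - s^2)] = (-2*s^5 - 2*sqrt(2)*s^4 + 3*s^4 + 8*s^3 + 68*sqrt(2)*s^2 + 168*s^2 - 360*sqrt(2)*s - 248*s + 112*sqrt(2) + 372)/(s^4 - 4*s^2 + 4)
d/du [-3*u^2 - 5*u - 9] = -6*u - 5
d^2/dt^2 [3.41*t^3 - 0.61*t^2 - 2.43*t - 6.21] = 20.46*t - 1.22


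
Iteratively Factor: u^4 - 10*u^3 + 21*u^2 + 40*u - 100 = (u + 2)*(u^3 - 12*u^2 + 45*u - 50) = (u - 5)*(u + 2)*(u^2 - 7*u + 10) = (u - 5)^2*(u + 2)*(u - 2)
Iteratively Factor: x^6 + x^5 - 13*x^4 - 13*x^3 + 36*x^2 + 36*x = (x - 2)*(x^5 + 3*x^4 - 7*x^3 - 27*x^2 - 18*x) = (x - 3)*(x - 2)*(x^4 + 6*x^3 + 11*x^2 + 6*x) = (x - 3)*(x - 2)*(x + 2)*(x^3 + 4*x^2 + 3*x) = (x - 3)*(x - 2)*(x + 1)*(x + 2)*(x^2 + 3*x) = x*(x - 3)*(x - 2)*(x + 1)*(x + 2)*(x + 3)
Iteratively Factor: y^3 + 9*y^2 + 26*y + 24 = (y + 3)*(y^2 + 6*y + 8) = (y + 2)*(y + 3)*(y + 4)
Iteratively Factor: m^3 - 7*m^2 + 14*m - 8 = (m - 1)*(m^2 - 6*m + 8) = (m - 4)*(m - 1)*(m - 2)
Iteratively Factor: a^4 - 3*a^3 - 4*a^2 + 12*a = (a)*(a^3 - 3*a^2 - 4*a + 12) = a*(a - 3)*(a^2 - 4) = a*(a - 3)*(a - 2)*(a + 2)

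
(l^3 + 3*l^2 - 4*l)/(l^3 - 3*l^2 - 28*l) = (l - 1)/(l - 7)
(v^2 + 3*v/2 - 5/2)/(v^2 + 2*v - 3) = (v + 5/2)/(v + 3)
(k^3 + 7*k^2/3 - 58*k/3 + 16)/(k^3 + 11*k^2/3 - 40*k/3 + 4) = (3*k^2 - 11*k + 8)/(3*k^2 - 7*k + 2)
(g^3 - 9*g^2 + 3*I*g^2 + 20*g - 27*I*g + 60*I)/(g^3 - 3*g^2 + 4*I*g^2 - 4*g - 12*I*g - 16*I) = (g^2 + g*(-5 + 3*I) - 15*I)/(g^2 + g*(1 + 4*I) + 4*I)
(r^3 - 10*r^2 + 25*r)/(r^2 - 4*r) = (r^2 - 10*r + 25)/(r - 4)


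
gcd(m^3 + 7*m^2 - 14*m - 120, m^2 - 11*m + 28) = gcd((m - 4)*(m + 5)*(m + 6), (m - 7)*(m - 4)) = m - 4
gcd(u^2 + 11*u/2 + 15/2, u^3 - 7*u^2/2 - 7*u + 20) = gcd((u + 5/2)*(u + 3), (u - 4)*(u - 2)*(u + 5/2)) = u + 5/2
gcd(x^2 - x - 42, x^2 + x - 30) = x + 6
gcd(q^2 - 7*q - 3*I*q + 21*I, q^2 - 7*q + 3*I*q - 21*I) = q - 7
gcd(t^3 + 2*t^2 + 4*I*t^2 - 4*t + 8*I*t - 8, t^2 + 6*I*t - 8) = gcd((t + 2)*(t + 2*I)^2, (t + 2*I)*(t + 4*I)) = t + 2*I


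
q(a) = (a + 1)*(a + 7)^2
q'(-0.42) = 50.93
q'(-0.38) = 52.03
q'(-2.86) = 1.74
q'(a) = (a + 1)*(2*a + 14) + (a + 7)^2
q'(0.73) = 86.50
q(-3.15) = -31.87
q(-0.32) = 30.34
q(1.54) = 185.25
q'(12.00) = 855.00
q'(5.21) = 300.73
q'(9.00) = 576.00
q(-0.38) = 27.17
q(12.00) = 4693.00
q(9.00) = 2560.00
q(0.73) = 103.37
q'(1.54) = 116.31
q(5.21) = 925.81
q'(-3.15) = -1.73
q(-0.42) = 25.11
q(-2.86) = -31.88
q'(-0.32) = 53.71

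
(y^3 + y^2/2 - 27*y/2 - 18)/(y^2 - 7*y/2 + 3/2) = (2*y^3 + y^2 - 27*y - 36)/(2*y^2 - 7*y + 3)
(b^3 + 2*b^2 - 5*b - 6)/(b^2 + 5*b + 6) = (b^2 - b - 2)/(b + 2)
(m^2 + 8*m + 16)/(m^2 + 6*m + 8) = (m + 4)/(m + 2)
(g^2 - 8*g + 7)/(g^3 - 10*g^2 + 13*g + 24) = (g^2 - 8*g + 7)/(g^3 - 10*g^2 + 13*g + 24)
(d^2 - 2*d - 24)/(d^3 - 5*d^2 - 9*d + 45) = (d^2 - 2*d - 24)/(d^3 - 5*d^2 - 9*d + 45)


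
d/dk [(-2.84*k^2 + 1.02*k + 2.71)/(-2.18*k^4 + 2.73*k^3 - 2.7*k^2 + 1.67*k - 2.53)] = (-12.3824*k^5 + 14.424*k^4 + 18.062*k^3 - 24.1837*k^2 + 29.0044*k - 7.1063)/(4.7524*k^8 - 11.9028*k^7 + 19.2249*k^6 - 22.0232*k^5 + 27.439*k^4 - 22.8318*k^3 + 16.4509*k^2 - 8.4502*k + 6.4009)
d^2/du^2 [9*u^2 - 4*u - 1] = 18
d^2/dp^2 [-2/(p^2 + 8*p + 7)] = 4*(p^2 + 8*p - 4*(p + 4)^2 + 7)/(p^2 + 8*p + 7)^3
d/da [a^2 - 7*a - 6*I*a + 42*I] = 2*a - 7 - 6*I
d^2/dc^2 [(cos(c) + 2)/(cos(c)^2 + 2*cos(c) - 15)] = (-9*(1 - cos(2*c))^2*cos(c)/4 - 3*(1 - cos(2*c))^2/2 - 491*cos(c)/2 - 79*cos(2*c) - 27*cos(3*c) + cos(5*c)/2 + 63)/((cos(c) - 3)^3*(cos(c) + 5)^3)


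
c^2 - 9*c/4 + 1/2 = (c - 2)*(c - 1/4)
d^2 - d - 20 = (d - 5)*(d + 4)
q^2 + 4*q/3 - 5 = (q - 5/3)*(q + 3)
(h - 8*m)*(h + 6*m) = h^2 - 2*h*m - 48*m^2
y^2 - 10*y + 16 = (y - 8)*(y - 2)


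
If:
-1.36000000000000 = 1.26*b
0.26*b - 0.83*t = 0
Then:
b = -1.08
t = -0.34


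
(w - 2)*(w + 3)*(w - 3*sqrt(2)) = w^3 - 3*sqrt(2)*w^2 + w^2 - 6*w - 3*sqrt(2)*w + 18*sqrt(2)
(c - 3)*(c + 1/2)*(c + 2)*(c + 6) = c^4 + 11*c^3/2 - 19*c^2/2 - 42*c - 18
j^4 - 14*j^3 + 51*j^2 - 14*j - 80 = (j - 8)*(j - 5)*(j - 2)*(j + 1)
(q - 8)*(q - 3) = q^2 - 11*q + 24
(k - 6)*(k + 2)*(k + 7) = k^3 + 3*k^2 - 40*k - 84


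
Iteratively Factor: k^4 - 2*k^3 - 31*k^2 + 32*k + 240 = (k - 5)*(k^3 + 3*k^2 - 16*k - 48) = (k - 5)*(k - 4)*(k^2 + 7*k + 12) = (k - 5)*(k - 4)*(k + 3)*(k + 4)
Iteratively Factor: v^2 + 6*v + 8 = (v + 4)*(v + 2)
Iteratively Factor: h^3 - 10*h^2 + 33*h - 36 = (h - 4)*(h^2 - 6*h + 9) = (h - 4)*(h - 3)*(h - 3)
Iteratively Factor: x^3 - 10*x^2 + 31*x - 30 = (x - 2)*(x^2 - 8*x + 15) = (x - 3)*(x - 2)*(x - 5)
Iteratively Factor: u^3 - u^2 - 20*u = (u - 5)*(u^2 + 4*u) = (u - 5)*(u + 4)*(u)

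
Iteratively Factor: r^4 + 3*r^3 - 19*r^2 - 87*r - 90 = (r + 2)*(r^3 + r^2 - 21*r - 45) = (r + 2)*(r + 3)*(r^2 - 2*r - 15) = (r + 2)*(r + 3)^2*(r - 5)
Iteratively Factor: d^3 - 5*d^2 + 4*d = (d - 1)*(d^2 - 4*d) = (d - 4)*(d - 1)*(d)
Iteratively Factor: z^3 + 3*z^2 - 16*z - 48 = (z - 4)*(z^2 + 7*z + 12) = (z - 4)*(z + 3)*(z + 4)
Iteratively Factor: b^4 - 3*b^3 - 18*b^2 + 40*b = (b)*(b^3 - 3*b^2 - 18*b + 40) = b*(b - 2)*(b^2 - b - 20) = b*(b - 5)*(b - 2)*(b + 4)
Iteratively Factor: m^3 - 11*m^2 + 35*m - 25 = (m - 5)*(m^2 - 6*m + 5) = (m - 5)*(m - 1)*(m - 5)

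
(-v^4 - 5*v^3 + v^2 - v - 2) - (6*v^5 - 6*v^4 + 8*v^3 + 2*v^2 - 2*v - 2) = -6*v^5 + 5*v^4 - 13*v^3 - v^2 + v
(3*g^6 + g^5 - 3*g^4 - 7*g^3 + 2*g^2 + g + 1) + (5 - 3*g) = 3*g^6 + g^5 - 3*g^4 - 7*g^3 + 2*g^2 - 2*g + 6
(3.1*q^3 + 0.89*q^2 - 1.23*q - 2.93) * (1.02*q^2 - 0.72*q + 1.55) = 3.162*q^5 - 1.3242*q^4 + 2.9096*q^3 - 0.7235*q^2 + 0.2031*q - 4.5415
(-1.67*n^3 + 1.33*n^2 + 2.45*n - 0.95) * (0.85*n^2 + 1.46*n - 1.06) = -1.4195*n^5 - 1.3077*n^4 + 5.7945*n^3 + 1.3597*n^2 - 3.984*n + 1.007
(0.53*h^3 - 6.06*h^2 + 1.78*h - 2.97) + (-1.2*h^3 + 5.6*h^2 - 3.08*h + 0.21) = -0.67*h^3 - 0.46*h^2 - 1.3*h - 2.76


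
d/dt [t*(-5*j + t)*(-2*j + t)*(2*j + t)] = 20*j^3 - 8*j^2*t - 15*j*t^2 + 4*t^3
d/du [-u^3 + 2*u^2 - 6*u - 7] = -3*u^2 + 4*u - 6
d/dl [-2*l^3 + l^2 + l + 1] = -6*l^2 + 2*l + 1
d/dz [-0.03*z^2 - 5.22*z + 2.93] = -0.06*z - 5.22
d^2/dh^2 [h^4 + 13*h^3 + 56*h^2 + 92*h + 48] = 12*h^2 + 78*h + 112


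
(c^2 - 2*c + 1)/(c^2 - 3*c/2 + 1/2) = 2*(c - 1)/(2*c - 1)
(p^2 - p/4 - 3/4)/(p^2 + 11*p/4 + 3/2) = (p - 1)/(p + 2)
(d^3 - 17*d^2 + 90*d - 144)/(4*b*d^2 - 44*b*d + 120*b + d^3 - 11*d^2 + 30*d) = (d^2 - 11*d + 24)/(4*b*d - 20*b + d^2 - 5*d)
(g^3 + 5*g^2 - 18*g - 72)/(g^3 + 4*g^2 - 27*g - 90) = (g - 4)/(g - 5)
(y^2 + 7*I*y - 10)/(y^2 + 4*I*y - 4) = (y + 5*I)/(y + 2*I)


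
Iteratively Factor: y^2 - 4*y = (y - 4)*(y)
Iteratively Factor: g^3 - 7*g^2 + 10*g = (g - 5)*(g^2 - 2*g) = g*(g - 5)*(g - 2)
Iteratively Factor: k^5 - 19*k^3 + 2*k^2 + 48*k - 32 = (k + 2)*(k^4 - 2*k^3 - 15*k^2 + 32*k - 16) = (k + 2)*(k + 4)*(k^3 - 6*k^2 + 9*k - 4) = (k - 4)*(k + 2)*(k + 4)*(k^2 - 2*k + 1) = (k - 4)*(k - 1)*(k + 2)*(k + 4)*(k - 1)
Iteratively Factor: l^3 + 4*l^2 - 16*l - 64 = (l + 4)*(l^2 - 16) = (l + 4)^2*(l - 4)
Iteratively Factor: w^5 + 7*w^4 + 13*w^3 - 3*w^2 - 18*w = (w + 3)*(w^4 + 4*w^3 + w^2 - 6*w) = (w - 1)*(w + 3)*(w^3 + 5*w^2 + 6*w) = (w - 1)*(w + 3)^2*(w^2 + 2*w) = w*(w - 1)*(w + 3)^2*(w + 2)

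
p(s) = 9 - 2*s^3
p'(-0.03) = -0.01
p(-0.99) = 10.94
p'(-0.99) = -5.88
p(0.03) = 9.00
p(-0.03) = 9.00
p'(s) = -6*s^2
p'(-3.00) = -54.00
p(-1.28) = 13.19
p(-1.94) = 23.60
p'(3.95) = -93.62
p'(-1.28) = -9.83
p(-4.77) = 226.06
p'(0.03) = -0.01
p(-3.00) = 63.00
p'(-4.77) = -136.52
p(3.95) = -114.26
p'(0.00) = 0.00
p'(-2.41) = -34.85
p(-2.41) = 37.00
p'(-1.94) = -22.58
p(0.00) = 9.00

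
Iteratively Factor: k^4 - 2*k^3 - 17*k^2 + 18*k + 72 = (k - 3)*(k^3 + k^2 - 14*k - 24) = (k - 4)*(k - 3)*(k^2 + 5*k + 6) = (k - 4)*(k - 3)*(k + 2)*(k + 3)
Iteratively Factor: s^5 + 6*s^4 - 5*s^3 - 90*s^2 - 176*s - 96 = (s + 2)*(s^4 + 4*s^3 - 13*s^2 - 64*s - 48) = (s + 2)*(s + 3)*(s^3 + s^2 - 16*s - 16) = (s + 1)*(s + 2)*(s + 3)*(s^2 - 16) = (s - 4)*(s + 1)*(s + 2)*(s + 3)*(s + 4)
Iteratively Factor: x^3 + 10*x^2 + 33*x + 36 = (x + 3)*(x^2 + 7*x + 12) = (x + 3)^2*(x + 4)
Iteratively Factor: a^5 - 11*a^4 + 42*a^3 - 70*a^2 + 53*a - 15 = (a - 1)*(a^4 - 10*a^3 + 32*a^2 - 38*a + 15) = (a - 1)^2*(a^3 - 9*a^2 + 23*a - 15) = (a - 1)^3*(a^2 - 8*a + 15) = (a - 5)*(a - 1)^3*(a - 3)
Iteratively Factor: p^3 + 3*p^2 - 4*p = (p - 1)*(p^2 + 4*p) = (p - 1)*(p + 4)*(p)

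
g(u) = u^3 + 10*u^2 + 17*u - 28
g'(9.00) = 440.00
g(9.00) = 1664.00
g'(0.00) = 17.00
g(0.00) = -28.00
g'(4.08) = 148.54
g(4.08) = 275.74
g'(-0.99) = 0.14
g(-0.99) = -36.00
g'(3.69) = 131.65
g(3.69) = 221.13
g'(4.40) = 163.08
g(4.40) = 325.58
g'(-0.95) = 0.71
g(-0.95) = -35.98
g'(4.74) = 179.20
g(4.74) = 383.75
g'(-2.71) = -15.17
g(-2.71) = -20.53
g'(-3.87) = -15.47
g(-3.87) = -1.98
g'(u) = 3*u^2 + 20*u + 17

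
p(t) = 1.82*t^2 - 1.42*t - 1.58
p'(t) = 3.64*t - 1.42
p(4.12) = 23.46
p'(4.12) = 13.58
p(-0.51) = -0.38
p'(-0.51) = -3.28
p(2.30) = 4.78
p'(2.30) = 6.95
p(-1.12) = 2.29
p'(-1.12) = -5.50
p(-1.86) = 7.36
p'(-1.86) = -8.19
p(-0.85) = 0.94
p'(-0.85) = -4.51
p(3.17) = 12.21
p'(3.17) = 10.12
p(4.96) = 36.15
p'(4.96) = 16.63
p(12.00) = 243.46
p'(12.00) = 42.26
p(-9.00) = 158.62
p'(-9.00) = -34.18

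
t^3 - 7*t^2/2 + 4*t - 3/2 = (t - 3/2)*(t - 1)^2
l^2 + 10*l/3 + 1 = (l + 1/3)*(l + 3)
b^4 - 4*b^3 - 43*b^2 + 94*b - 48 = (b - 8)*(b - 1)^2*(b + 6)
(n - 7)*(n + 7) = n^2 - 49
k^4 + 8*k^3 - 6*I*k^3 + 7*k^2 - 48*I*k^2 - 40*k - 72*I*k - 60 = (k + 2)*(k + 6)*(k - 5*I)*(k - I)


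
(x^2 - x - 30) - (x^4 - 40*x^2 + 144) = -x^4 + 41*x^2 - x - 174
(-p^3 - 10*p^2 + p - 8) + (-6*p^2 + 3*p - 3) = -p^3 - 16*p^2 + 4*p - 11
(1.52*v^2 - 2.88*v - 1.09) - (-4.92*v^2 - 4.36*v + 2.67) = 6.44*v^2 + 1.48*v - 3.76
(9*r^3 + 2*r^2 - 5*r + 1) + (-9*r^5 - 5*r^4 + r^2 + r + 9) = -9*r^5 - 5*r^4 + 9*r^3 + 3*r^2 - 4*r + 10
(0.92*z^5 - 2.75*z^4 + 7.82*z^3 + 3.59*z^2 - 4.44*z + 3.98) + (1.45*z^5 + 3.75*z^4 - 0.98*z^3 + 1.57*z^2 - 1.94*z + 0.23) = 2.37*z^5 + 1.0*z^4 + 6.84*z^3 + 5.16*z^2 - 6.38*z + 4.21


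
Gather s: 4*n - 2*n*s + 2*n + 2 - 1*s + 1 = 6*n + s*(-2*n - 1) + 3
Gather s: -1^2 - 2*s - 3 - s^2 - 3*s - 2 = -s^2 - 5*s - 6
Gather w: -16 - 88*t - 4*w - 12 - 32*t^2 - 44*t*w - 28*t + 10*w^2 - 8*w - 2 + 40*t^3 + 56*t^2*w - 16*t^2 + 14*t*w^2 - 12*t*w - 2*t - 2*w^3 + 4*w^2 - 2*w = 40*t^3 - 48*t^2 - 118*t - 2*w^3 + w^2*(14*t + 14) + w*(56*t^2 - 56*t - 14) - 30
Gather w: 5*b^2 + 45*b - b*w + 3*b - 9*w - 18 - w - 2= 5*b^2 + 48*b + w*(-b - 10) - 20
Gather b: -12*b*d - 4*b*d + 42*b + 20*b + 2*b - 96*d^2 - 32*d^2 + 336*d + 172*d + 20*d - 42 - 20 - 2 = b*(64 - 16*d) - 128*d^2 + 528*d - 64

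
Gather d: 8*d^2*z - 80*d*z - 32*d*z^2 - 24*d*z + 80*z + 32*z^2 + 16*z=8*d^2*z + d*(-32*z^2 - 104*z) + 32*z^2 + 96*z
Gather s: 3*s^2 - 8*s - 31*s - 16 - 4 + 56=3*s^2 - 39*s + 36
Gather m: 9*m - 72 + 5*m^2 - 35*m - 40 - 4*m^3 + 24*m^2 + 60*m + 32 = -4*m^3 + 29*m^2 + 34*m - 80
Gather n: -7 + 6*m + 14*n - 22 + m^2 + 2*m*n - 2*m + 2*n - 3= m^2 + 4*m + n*(2*m + 16) - 32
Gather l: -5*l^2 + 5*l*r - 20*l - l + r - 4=-5*l^2 + l*(5*r - 21) + r - 4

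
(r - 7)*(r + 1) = r^2 - 6*r - 7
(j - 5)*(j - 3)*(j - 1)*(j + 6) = j^4 - 3*j^3 - 31*j^2 + 123*j - 90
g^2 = g^2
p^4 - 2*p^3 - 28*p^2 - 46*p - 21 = (p - 7)*(p + 1)^2*(p + 3)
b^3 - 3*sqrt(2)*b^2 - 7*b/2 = b*(b - 7*sqrt(2)/2)*(b + sqrt(2)/2)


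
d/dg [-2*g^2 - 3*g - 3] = -4*g - 3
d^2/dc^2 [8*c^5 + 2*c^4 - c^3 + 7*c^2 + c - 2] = 160*c^3 + 24*c^2 - 6*c + 14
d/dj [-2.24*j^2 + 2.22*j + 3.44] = 2.22 - 4.48*j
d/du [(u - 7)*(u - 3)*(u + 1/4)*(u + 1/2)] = 4*u^3 - 111*u^2/4 + 109*u/4 + 29/2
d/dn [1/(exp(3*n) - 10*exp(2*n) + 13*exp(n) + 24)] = (-3*exp(2*n) + 20*exp(n) - 13)*exp(n)/(exp(3*n) - 10*exp(2*n) + 13*exp(n) + 24)^2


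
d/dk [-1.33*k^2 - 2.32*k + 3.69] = -2.66*k - 2.32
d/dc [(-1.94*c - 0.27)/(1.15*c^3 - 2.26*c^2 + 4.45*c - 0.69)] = (4.462*c^3 - 3.4529*c^2 - 1.2204*c + 2.5401)/(1.3225*c^6 - 5.198*c^5 + 15.3426*c^4 - 21.701*c^3 + 22.9213*c^2 - 6.141*c + 0.4761)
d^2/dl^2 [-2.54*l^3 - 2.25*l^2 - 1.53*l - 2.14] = -15.24*l - 4.5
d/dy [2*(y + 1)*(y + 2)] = 4*y + 6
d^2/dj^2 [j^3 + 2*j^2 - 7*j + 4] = 6*j + 4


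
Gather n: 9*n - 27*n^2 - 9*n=-27*n^2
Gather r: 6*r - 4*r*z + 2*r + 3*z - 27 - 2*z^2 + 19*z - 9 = r*(8 - 4*z) - 2*z^2 + 22*z - 36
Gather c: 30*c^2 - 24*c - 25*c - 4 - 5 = 30*c^2 - 49*c - 9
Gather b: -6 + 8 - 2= 0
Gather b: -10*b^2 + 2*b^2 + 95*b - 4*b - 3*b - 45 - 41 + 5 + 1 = -8*b^2 + 88*b - 80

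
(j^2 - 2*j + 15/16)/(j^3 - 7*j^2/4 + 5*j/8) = (4*j - 3)/(2*j*(2*j - 1))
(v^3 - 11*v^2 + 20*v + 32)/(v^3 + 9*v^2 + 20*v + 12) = (v^2 - 12*v + 32)/(v^2 + 8*v + 12)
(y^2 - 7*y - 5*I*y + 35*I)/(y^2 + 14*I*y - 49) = (y^2 - 7*y - 5*I*y + 35*I)/(y^2 + 14*I*y - 49)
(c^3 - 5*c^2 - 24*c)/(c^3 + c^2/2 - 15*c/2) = 2*(c - 8)/(2*c - 5)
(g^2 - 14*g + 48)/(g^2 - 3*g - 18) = (g - 8)/(g + 3)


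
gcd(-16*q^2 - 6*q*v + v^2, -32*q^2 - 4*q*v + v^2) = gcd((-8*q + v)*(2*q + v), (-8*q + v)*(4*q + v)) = 8*q - v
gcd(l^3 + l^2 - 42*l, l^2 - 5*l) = l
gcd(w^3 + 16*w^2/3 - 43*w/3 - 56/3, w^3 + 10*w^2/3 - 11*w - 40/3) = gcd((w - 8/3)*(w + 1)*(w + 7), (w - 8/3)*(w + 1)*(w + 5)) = w^2 - 5*w/3 - 8/3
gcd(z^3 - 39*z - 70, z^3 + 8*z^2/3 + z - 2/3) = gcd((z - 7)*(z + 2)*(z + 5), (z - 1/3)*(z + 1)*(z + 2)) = z + 2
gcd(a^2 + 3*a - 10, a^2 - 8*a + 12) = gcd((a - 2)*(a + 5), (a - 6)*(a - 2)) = a - 2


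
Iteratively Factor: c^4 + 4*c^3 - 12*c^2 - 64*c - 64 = (c + 2)*(c^3 + 2*c^2 - 16*c - 32) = (c - 4)*(c + 2)*(c^2 + 6*c + 8) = (c - 4)*(c + 2)*(c + 4)*(c + 2)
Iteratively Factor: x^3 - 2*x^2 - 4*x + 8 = (x - 2)*(x^2 - 4) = (x - 2)^2*(x + 2)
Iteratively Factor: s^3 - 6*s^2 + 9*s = (s - 3)*(s^2 - 3*s) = (s - 3)^2*(s)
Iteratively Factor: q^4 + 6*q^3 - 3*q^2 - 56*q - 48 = (q + 4)*(q^3 + 2*q^2 - 11*q - 12) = (q - 3)*(q + 4)*(q^2 + 5*q + 4) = (q - 3)*(q + 1)*(q + 4)*(q + 4)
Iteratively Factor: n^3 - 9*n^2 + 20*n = (n - 5)*(n^2 - 4*n) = (n - 5)*(n - 4)*(n)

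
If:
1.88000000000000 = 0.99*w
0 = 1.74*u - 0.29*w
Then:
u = 0.32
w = 1.90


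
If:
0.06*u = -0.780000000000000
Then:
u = -13.00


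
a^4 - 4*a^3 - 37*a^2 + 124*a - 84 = (a - 7)*(a - 2)*(a - 1)*(a + 6)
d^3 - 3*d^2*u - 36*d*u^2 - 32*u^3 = (d - 8*u)*(d + u)*(d + 4*u)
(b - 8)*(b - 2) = b^2 - 10*b + 16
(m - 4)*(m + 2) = m^2 - 2*m - 8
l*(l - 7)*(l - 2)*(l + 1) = l^4 - 8*l^3 + 5*l^2 + 14*l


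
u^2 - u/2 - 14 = (u - 4)*(u + 7/2)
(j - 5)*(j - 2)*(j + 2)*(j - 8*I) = j^4 - 5*j^3 - 8*I*j^3 - 4*j^2 + 40*I*j^2 + 20*j + 32*I*j - 160*I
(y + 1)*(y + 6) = y^2 + 7*y + 6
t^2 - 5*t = t*(t - 5)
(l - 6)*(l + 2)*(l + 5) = l^3 + l^2 - 32*l - 60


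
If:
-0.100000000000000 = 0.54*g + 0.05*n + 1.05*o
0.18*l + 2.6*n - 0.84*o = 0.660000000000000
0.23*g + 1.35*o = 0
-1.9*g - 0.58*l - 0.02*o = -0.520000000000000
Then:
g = -0.30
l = 1.87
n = 0.14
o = 0.05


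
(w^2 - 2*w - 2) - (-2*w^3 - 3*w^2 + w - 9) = 2*w^3 + 4*w^2 - 3*w + 7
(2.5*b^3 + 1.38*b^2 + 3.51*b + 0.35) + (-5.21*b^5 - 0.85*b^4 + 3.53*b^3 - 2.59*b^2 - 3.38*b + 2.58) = -5.21*b^5 - 0.85*b^4 + 6.03*b^3 - 1.21*b^2 + 0.13*b + 2.93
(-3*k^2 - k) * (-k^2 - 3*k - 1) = 3*k^4 + 10*k^3 + 6*k^2 + k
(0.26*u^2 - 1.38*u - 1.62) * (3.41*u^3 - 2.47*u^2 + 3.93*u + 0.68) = 0.8866*u^5 - 5.348*u^4 - 1.0938*u^3 - 1.2452*u^2 - 7.305*u - 1.1016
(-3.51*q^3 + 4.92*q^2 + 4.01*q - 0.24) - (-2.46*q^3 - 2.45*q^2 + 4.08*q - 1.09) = -1.05*q^3 + 7.37*q^2 - 0.0700000000000003*q + 0.85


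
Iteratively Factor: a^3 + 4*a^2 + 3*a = (a)*(a^2 + 4*a + 3) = a*(a + 1)*(a + 3)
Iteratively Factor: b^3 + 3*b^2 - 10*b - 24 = (b + 4)*(b^2 - b - 6) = (b - 3)*(b + 4)*(b + 2)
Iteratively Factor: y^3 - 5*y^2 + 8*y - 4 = (y - 1)*(y^2 - 4*y + 4) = (y - 2)*(y - 1)*(y - 2)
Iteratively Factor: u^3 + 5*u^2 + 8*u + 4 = (u + 1)*(u^2 + 4*u + 4) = (u + 1)*(u + 2)*(u + 2)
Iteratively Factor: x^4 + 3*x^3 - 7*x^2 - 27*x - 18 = (x + 1)*(x^3 + 2*x^2 - 9*x - 18) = (x + 1)*(x + 2)*(x^2 - 9) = (x + 1)*(x + 2)*(x + 3)*(x - 3)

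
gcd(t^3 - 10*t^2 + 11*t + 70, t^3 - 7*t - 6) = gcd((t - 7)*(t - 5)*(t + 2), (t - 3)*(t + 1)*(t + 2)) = t + 2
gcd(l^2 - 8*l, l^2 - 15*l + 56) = l - 8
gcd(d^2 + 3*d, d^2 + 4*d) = d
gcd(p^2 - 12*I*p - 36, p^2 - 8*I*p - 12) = p - 6*I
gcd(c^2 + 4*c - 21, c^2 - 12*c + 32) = 1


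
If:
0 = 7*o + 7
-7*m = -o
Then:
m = -1/7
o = -1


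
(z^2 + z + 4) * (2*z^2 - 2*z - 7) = 2*z^4 - z^2 - 15*z - 28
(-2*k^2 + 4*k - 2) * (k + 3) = -2*k^3 - 2*k^2 + 10*k - 6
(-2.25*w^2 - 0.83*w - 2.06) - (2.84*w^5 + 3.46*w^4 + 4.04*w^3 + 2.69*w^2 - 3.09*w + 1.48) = -2.84*w^5 - 3.46*w^4 - 4.04*w^3 - 4.94*w^2 + 2.26*w - 3.54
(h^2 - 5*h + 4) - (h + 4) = h^2 - 6*h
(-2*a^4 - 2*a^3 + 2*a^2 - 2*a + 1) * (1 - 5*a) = 10*a^5 + 8*a^4 - 12*a^3 + 12*a^2 - 7*a + 1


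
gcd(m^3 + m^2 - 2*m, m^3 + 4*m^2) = m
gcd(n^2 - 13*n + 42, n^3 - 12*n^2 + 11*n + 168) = n - 7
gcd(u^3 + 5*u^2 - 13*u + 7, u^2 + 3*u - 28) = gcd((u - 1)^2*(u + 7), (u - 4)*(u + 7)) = u + 7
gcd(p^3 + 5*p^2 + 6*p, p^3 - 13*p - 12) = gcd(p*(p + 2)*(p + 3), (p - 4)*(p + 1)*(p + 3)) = p + 3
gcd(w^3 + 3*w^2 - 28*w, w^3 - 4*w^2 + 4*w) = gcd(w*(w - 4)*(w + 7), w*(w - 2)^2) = w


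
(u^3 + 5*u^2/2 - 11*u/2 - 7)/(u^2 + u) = u + 3/2 - 7/u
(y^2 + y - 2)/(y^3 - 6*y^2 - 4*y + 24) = (y - 1)/(y^2 - 8*y + 12)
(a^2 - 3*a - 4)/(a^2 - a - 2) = (a - 4)/(a - 2)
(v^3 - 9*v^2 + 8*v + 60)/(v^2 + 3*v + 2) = (v^2 - 11*v + 30)/(v + 1)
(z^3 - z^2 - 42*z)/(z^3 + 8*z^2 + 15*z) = (z^2 - z - 42)/(z^2 + 8*z + 15)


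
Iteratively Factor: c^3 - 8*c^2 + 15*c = (c)*(c^2 - 8*c + 15) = c*(c - 3)*(c - 5)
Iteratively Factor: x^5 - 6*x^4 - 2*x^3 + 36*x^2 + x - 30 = (x + 2)*(x^4 - 8*x^3 + 14*x^2 + 8*x - 15) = (x - 5)*(x + 2)*(x^3 - 3*x^2 - x + 3) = (x - 5)*(x - 3)*(x + 2)*(x^2 - 1) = (x - 5)*(x - 3)*(x - 1)*(x + 2)*(x + 1)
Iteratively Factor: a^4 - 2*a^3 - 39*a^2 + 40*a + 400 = (a - 5)*(a^3 + 3*a^2 - 24*a - 80) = (a - 5)*(a + 4)*(a^2 - a - 20) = (a - 5)^2*(a + 4)*(a + 4)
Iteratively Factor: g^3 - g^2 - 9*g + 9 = (g - 1)*(g^2 - 9) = (g - 3)*(g - 1)*(g + 3)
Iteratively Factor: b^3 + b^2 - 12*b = (b - 3)*(b^2 + 4*b) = b*(b - 3)*(b + 4)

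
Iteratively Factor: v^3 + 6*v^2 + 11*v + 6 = (v + 3)*(v^2 + 3*v + 2) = (v + 1)*(v + 3)*(v + 2)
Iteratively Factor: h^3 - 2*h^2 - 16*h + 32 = (h + 4)*(h^2 - 6*h + 8) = (h - 4)*(h + 4)*(h - 2)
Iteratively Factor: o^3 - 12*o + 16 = (o - 2)*(o^2 + 2*o - 8) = (o - 2)*(o + 4)*(o - 2)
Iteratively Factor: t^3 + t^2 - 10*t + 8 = (t - 1)*(t^2 + 2*t - 8) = (t - 1)*(t + 4)*(t - 2)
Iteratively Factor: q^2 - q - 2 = (q + 1)*(q - 2)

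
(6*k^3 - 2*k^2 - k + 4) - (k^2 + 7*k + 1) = 6*k^3 - 3*k^2 - 8*k + 3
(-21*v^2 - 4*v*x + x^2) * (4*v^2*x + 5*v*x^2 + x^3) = -84*v^4*x - 121*v^3*x^2 - 37*v^2*x^3 + v*x^4 + x^5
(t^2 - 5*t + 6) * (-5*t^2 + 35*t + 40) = -5*t^4 + 60*t^3 - 165*t^2 + 10*t + 240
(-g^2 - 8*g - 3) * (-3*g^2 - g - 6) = 3*g^4 + 25*g^3 + 23*g^2 + 51*g + 18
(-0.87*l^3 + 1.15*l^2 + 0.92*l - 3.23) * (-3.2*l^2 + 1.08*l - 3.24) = 2.784*l^5 - 4.6196*l^4 + 1.1168*l^3 + 7.6036*l^2 - 6.4692*l + 10.4652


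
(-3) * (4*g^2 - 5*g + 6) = -12*g^2 + 15*g - 18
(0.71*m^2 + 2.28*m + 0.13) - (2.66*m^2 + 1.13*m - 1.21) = -1.95*m^2 + 1.15*m + 1.34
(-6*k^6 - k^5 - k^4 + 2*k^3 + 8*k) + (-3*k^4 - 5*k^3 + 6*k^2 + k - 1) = -6*k^6 - k^5 - 4*k^4 - 3*k^3 + 6*k^2 + 9*k - 1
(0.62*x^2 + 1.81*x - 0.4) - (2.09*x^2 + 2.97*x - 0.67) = -1.47*x^2 - 1.16*x + 0.27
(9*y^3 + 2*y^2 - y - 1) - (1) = 9*y^3 + 2*y^2 - y - 2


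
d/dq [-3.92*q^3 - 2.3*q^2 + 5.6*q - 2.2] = -11.76*q^2 - 4.6*q + 5.6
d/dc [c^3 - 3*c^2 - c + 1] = 3*c^2 - 6*c - 1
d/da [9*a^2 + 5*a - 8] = 18*a + 5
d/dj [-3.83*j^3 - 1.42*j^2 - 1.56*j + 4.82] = -11.49*j^2 - 2.84*j - 1.56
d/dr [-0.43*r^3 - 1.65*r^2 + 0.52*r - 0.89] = -1.29*r^2 - 3.3*r + 0.52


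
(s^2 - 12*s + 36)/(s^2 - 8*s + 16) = (s^2 - 12*s + 36)/(s^2 - 8*s + 16)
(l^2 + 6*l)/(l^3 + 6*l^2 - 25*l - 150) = l/(l^2 - 25)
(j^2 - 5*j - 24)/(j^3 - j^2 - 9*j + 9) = (j - 8)/(j^2 - 4*j + 3)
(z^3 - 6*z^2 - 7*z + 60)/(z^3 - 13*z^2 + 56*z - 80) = (z + 3)/(z - 4)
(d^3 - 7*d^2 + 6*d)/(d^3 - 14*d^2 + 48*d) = (d - 1)/(d - 8)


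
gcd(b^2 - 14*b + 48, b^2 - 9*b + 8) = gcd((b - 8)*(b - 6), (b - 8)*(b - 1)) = b - 8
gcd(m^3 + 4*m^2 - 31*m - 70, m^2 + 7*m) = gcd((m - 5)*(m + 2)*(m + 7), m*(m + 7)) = m + 7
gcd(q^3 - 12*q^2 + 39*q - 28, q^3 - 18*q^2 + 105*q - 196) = q^2 - 11*q + 28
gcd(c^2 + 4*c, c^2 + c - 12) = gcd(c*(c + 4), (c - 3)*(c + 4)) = c + 4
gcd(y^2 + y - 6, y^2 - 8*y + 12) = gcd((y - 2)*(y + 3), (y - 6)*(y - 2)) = y - 2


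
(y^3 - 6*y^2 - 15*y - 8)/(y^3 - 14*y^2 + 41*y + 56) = (y + 1)/(y - 7)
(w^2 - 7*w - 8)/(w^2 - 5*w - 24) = (w + 1)/(w + 3)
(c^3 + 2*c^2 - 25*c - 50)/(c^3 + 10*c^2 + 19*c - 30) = (c^2 - 3*c - 10)/(c^2 + 5*c - 6)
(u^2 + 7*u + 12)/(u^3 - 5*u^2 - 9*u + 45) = (u + 4)/(u^2 - 8*u + 15)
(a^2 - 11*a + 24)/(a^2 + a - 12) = (a - 8)/(a + 4)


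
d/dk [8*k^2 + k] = 16*k + 1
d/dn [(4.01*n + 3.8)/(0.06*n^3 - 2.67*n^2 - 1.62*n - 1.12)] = (-0.4812*n^3 + 10.0227*n^2 + 20.292*n + 1.6648)/(0.0036*n^6 - 0.3204*n^5 + 6.9345*n^4 + 8.5164*n^3 + 8.6052*n^2 + 3.6288*n + 1.2544)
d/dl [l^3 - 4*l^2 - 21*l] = 3*l^2 - 8*l - 21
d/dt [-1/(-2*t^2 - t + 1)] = (-4*t - 1)/(2*t^2 + t - 1)^2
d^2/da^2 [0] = 0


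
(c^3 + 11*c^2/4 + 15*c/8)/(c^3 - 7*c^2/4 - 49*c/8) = (8*c^2 + 22*c + 15)/(8*c^2 - 14*c - 49)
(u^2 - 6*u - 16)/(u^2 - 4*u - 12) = (u - 8)/(u - 6)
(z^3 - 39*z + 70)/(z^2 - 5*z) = z + 5 - 14/z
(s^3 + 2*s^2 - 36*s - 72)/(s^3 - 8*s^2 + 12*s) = (s^2 + 8*s + 12)/(s*(s - 2))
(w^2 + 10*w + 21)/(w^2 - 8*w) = (w^2 + 10*w + 21)/(w*(w - 8))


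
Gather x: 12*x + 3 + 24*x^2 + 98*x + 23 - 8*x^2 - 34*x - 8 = 16*x^2 + 76*x + 18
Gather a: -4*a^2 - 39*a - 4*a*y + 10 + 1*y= -4*a^2 + a*(-4*y - 39) + y + 10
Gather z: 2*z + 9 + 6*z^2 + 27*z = 6*z^2 + 29*z + 9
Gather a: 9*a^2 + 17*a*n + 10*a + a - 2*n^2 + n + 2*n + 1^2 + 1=9*a^2 + a*(17*n + 11) - 2*n^2 + 3*n + 2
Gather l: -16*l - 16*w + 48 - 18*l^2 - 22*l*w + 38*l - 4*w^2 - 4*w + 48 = -18*l^2 + l*(22 - 22*w) - 4*w^2 - 20*w + 96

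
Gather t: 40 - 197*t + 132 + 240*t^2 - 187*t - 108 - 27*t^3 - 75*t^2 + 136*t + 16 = -27*t^3 + 165*t^2 - 248*t + 80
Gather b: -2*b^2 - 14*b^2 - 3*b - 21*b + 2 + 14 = -16*b^2 - 24*b + 16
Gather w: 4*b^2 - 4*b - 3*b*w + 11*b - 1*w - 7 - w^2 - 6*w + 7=4*b^2 + 7*b - w^2 + w*(-3*b - 7)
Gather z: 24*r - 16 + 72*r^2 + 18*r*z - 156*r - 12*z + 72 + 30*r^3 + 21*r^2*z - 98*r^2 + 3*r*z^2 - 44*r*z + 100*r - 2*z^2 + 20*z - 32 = 30*r^3 - 26*r^2 - 32*r + z^2*(3*r - 2) + z*(21*r^2 - 26*r + 8) + 24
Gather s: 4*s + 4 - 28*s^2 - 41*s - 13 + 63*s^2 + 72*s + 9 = 35*s^2 + 35*s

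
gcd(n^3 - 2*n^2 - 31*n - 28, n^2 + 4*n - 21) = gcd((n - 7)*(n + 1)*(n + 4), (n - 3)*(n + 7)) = 1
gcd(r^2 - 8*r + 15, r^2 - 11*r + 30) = r - 5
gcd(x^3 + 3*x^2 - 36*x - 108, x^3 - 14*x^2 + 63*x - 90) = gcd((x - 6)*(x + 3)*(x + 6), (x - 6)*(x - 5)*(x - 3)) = x - 6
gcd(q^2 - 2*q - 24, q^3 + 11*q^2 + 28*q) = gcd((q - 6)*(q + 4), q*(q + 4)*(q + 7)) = q + 4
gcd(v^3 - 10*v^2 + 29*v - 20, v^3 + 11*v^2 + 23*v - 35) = v - 1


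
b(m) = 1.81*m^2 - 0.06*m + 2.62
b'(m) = 3.62*m - 0.06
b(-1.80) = 8.59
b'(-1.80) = -6.58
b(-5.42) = 56.12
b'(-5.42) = -19.68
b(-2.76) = 16.57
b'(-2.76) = -10.05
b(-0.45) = 3.01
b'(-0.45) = -1.69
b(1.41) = 6.13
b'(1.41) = 5.04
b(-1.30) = 5.76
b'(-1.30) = -4.77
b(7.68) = 108.92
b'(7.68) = 27.74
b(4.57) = 40.15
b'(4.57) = 16.48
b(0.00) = 2.62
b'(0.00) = -0.06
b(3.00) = 18.73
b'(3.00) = 10.80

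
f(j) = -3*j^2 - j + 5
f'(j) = -6*j - 1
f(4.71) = -66.26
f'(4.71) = -29.26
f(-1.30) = 1.23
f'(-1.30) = 6.80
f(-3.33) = -24.94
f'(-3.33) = 18.98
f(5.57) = -93.64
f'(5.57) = -34.42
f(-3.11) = -20.91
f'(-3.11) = 17.66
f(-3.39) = -26.09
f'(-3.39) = 19.34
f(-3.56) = -29.46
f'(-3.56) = 20.36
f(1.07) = 0.50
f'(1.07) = -7.42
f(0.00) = 5.00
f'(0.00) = -1.00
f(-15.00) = -655.00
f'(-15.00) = 89.00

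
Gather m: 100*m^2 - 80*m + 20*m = 100*m^2 - 60*m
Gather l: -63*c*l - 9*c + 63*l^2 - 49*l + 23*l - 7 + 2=-9*c + 63*l^2 + l*(-63*c - 26) - 5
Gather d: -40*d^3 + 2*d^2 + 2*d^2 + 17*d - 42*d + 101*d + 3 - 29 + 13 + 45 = -40*d^3 + 4*d^2 + 76*d + 32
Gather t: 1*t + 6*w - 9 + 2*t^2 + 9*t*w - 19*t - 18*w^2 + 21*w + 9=2*t^2 + t*(9*w - 18) - 18*w^2 + 27*w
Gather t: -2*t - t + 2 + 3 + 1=6 - 3*t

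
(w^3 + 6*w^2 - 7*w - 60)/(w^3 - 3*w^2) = 1 + 9/w + 20/w^2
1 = 1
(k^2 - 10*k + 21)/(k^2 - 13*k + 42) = (k - 3)/(k - 6)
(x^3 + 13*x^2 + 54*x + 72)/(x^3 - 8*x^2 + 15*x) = (x^3 + 13*x^2 + 54*x + 72)/(x*(x^2 - 8*x + 15))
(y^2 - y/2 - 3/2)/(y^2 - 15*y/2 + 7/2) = (2*y^2 - y - 3)/(2*y^2 - 15*y + 7)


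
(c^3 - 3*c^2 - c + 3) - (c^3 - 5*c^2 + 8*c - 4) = 2*c^2 - 9*c + 7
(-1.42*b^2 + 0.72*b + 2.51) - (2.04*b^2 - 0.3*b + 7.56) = -3.46*b^2 + 1.02*b - 5.05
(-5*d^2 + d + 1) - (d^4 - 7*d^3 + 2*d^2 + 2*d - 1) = -d^4 + 7*d^3 - 7*d^2 - d + 2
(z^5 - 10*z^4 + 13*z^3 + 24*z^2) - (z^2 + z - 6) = z^5 - 10*z^4 + 13*z^3 + 23*z^2 - z + 6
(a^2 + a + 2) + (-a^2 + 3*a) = 4*a + 2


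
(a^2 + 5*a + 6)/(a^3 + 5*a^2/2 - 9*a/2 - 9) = 2*(a + 2)/(2*a^2 - a - 6)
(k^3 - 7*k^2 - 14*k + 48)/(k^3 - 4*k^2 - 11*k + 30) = (k - 8)/(k - 5)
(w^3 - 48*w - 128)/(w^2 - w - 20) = (w^2 - 4*w - 32)/(w - 5)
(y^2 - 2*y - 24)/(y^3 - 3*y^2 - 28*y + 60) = (y + 4)/(y^2 + 3*y - 10)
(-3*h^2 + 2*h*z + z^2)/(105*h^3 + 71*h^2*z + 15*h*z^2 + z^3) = (-h + z)/(35*h^2 + 12*h*z + z^2)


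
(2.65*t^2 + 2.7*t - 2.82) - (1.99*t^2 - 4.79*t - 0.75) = 0.66*t^2 + 7.49*t - 2.07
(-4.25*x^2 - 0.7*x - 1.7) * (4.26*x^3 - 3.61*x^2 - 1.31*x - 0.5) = -18.105*x^5 + 12.3605*x^4 + 0.8525*x^3 + 9.179*x^2 + 2.577*x + 0.85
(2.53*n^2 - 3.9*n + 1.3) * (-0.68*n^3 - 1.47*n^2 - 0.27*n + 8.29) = -1.7204*n^5 - 1.0671*n^4 + 4.1659*n^3 + 20.1157*n^2 - 32.682*n + 10.777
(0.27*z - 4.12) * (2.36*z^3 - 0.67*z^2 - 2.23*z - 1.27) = 0.6372*z^4 - 9.9041*z^3 + 2.1583*z^2 + 8.8447*z + 5.2324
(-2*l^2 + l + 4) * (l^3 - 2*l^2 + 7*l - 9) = -2*l^5 + 5*l^4 - 12*l^3 + 17*l^2 + 19*l - 36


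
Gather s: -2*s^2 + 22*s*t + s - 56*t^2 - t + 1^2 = -2*s^2 + s*(22*t + 1) - 56*t^2 - t + 1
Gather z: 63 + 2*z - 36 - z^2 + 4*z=-z^2 + 6*z + 27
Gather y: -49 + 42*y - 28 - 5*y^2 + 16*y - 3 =-5*y^2 + 58*y - 80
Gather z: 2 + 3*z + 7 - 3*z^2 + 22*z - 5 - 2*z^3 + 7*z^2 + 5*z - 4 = -2*z^3 + 4*z^2 + 30*z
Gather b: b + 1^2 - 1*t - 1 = b - t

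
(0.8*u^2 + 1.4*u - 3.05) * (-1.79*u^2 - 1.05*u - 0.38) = -1.432*u^4 - 3.346*u^3 + 3.6855*u^2 + 2.6705*u + 1.159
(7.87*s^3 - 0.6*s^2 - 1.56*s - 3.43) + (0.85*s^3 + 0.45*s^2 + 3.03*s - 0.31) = 8.72*s^3 - 0.15*s^2 + 1.47*s - 3.74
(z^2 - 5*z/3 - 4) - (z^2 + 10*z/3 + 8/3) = -5*z - 20/3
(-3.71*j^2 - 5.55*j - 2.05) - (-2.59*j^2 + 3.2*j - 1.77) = -1.12*j^2 - 8.75*j - 0.28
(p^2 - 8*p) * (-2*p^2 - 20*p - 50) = -2*p^4 - 4*p^3 + 110*p^2 + 400*p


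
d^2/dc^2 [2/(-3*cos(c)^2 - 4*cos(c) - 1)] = 2*(36*sin(c)^4 - 22*sin(c)^2 - 49*cos(c) + 9*cos(3*c) - 40)/((cos(c) + 1)^3*(3*cos(c) + 1)^3)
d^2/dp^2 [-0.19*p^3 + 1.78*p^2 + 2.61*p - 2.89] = 3.56 - 1.14*p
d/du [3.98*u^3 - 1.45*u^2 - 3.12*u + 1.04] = 11.94*u^2 - 2.9*u - 3.12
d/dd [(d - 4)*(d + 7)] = 2*d + 3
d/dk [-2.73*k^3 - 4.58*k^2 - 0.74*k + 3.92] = -8.19*k^2 - 9.16*k - 0.74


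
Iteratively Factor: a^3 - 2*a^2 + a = (a)*(a^2 - 2*a + 1) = a*(a - 1)*(a - 1)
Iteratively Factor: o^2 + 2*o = (o + 2)*(o)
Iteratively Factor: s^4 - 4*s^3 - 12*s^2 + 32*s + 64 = (s + 2)*(s^3 - 6*s^2 + 32) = (s - 4)*(s + 2)*(s^2 - 2*s - 8) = (s - 4)*(s + 2)^2*(s - 4)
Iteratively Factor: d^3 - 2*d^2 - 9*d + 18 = (d + 3)*(d^2 - 5*d + 6) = (d - 2)*(d + 3)*(d - 3)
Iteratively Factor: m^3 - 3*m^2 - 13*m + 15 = (m - 1)*(m^2 - 2*m - 15) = (m - 1)*(m + 3)*(m - 5)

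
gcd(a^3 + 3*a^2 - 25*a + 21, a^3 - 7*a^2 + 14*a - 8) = a - 1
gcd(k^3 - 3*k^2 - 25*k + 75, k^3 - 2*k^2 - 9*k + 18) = k - 3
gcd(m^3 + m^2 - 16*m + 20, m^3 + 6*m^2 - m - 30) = m^2 + 3*m - 10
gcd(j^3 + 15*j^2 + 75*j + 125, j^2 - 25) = j + 5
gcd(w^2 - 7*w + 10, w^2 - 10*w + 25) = w - 5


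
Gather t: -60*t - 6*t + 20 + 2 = 22 - 66*t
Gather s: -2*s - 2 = -2*s - 2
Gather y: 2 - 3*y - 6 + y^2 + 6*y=y^2 + 3*y - 4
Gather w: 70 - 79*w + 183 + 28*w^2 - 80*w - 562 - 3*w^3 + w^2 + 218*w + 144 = -3*w^3 + 29*w^2 + 59*w - 165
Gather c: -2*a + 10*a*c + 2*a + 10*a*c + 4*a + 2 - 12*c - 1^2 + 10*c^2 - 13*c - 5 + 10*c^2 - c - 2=4*a + 20*c^2 + c*(20*a - 26) - 6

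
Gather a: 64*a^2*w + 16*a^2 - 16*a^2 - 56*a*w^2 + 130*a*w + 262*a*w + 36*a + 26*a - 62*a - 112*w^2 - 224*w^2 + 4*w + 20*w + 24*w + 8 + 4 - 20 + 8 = 64*a^2*w + a*(-56*w^2 + 392*w) - 336*w^2 + 48*w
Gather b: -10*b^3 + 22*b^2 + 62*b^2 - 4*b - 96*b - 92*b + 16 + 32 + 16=-10*b^3 + 84*b^2 - 192*b + 64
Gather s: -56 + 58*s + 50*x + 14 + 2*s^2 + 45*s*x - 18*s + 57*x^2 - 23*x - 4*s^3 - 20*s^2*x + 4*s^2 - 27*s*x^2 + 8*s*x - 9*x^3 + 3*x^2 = -4*s^3 + s^2*(6 - 20*x) + s*(-27*x^2 + 53*x + 40) - 9*x^3 + 60*x^2 + 27*x - 42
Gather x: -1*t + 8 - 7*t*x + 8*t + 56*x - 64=7*t + x*(56 - 7*t) - 56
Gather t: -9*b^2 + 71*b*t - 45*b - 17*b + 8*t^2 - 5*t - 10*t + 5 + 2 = -9*b^2 - 62*b + 8*t^2 + t*(71*b - 15) + 7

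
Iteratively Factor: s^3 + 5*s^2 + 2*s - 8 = (s + 2)*(s^2 + 3*s - 4) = (s + 2)*(s + 4)*(s - 1)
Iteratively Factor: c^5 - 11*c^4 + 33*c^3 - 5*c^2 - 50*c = (c - 5)*(c^4 - 6*c^3 + 3*c^2 + 10*c) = (c - 5)*(c + 1)*(c^3 - 7*c^2 + 10*c) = (c - 5)*(c - 2)*(c + 1)*(c^2 - 5*c) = (c - 5)^2*(c - 2)*(c + 1)*(c)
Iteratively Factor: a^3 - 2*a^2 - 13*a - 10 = (a + 1)*(a^2 - 3*a - 10) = (a - 5)*(a + 1)*(a + 2)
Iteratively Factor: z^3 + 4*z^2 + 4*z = (z + 2)*(z^2 + 2*z) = z*(z + 2)*(z + 2)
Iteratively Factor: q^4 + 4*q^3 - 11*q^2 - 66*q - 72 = (q + 3)*(q^3 + q^2 - 14*q - 24) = (q + 3)^2*(q^2 - 2*q - 8) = (q - 4)*(q + 3)^2*(q + 2)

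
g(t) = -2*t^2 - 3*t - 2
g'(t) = -4*t - 3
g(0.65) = -4.80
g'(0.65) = -5.60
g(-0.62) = -0.91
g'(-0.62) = -0.52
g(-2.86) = -9.78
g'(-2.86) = 8.44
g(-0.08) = -1.77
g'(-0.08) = -2.68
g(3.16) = -31.45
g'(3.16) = -15.64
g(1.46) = -10.64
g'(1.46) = -8.84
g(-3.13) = -12.20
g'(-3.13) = 9.52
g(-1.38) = -1.67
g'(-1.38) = 2.52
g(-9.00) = -137.00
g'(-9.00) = 33.00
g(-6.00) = -56.00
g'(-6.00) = 21.00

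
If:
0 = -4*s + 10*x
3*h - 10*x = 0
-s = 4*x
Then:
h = 0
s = 0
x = 0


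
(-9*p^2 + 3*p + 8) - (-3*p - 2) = -9*p^2 + 6*p + 10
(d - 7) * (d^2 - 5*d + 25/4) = d^3 - 12*d^2 + 165*d/4 - 175/4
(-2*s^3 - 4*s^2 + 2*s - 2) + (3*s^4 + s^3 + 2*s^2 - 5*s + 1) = 3*s^4 - s^3 - 2*s^2 - 3*s - 1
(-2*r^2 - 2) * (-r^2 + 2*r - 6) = 2*r^4 - 4*r^3 + 14*r^2 - 4*r + 12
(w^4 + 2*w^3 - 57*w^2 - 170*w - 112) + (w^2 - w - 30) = w^4 + 2*w^3 - 56*w^2 - 171*w - 142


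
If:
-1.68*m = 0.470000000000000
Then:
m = -0.28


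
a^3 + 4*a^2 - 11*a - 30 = (a - 3)*(a + 2)*(a + 5)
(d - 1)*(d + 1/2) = d^2 - d/2 - 1/2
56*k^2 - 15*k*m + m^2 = (-8*k + m)*(-7*k + m)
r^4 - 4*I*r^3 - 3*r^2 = r^2*(r - 3*I)*(r - I)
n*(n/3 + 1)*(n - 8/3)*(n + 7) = n^4/3 + 22*n^3/9 - 17*n^2/9 - 56*n/3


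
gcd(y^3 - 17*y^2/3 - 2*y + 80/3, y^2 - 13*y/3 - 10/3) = y - 5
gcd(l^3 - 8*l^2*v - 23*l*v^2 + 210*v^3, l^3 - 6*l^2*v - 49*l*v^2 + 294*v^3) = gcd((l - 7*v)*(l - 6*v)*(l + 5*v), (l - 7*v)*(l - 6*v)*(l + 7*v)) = l^2 - 13*l*v + 42*v^2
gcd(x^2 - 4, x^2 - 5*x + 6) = x - 2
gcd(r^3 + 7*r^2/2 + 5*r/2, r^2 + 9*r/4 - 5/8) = r + 5/2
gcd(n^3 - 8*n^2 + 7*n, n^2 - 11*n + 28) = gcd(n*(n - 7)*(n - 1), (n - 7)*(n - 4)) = n - 7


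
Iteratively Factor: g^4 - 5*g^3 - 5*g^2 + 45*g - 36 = (g - 1)*(g^3 - 4*g^2 - 9*g + 36) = (g - 3)*(g - 1)*(g^2 - g - 12) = (g - 4)*(g - 3)*(g - 1)*(g + 3)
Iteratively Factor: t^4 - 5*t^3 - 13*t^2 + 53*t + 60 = (t - 4)*(t^3 - t^2 - 17*t - 15) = (t - 4)*(t + 1)*(t^2 - 2*t - 15) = (t - 5)*(t - 4)*(t + 1)*(t + 3)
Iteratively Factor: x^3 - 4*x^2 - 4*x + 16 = (x - 2)*(x^2 - 2*x - 8) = (x - 4)*(x - 2)*(x + 2)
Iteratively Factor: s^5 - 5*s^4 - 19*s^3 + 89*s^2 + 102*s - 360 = (s - 2)*(s^4 - 3*s^3 - 25*s^2 + 39*s + 180) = (s - 4)*(s - 2)*(s^3 + s^2 - 21*s - 45) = (s - 4)*(s - 2)*(s + 3)*(s^2 - 2*s - 15) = (s - 5)*(s - 4)*(s - 2)*(s + 3)*(s + 3)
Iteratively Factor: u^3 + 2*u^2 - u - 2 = (u + 2)*(u^2 - 1) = (u - 1)*(u + 2)*(u + 1)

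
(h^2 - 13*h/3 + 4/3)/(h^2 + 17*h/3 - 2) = (h - 4)/(h + 6)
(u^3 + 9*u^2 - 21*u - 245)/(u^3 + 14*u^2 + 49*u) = (u - 5)/u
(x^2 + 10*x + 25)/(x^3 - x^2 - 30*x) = (x + 5)/(x*(x - 6))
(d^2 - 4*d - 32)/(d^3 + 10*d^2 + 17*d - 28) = (d - 8)/(d^2 + 6*d - 7)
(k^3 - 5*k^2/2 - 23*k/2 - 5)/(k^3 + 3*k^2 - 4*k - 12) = (k^2 - 9*k/2 - 5/2)/(k^2 + k - 6)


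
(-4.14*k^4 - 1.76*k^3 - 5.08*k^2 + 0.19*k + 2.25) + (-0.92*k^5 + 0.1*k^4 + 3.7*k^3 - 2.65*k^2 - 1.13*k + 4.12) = -0.92*k^5 - 4.04*k^4 + 1.94*k^3 - 7.73*k^2 - 0.94*k + 6.37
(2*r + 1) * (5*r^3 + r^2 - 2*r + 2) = 10*r^4 + 7*r^3 - 3*r^2 + 2*r + 2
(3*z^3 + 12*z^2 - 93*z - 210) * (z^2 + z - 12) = 3*z^5 + 15*z^4 - 117*z^3 - 447*z^2 + 906*z + 2520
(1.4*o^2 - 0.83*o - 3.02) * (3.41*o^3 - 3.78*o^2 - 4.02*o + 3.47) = 4.774*o^5 - 8.1223*o^4 - 12.7888*o^3 + 19.6102*o^2 + 9.2603*o - 10.4794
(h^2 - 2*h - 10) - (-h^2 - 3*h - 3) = 2*h^2 + h - 7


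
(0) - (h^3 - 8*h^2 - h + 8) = -h^3 + 8*h^2 + h - 8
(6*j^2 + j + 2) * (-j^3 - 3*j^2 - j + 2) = -6*j^5 - 19*j^4 - 11*j^3 + 5*j^2 + 4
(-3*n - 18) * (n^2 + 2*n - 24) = -3*n^3 - 24*n^2 + 36*n + 432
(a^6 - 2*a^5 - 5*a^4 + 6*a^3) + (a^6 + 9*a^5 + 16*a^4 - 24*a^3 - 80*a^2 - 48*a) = 2*a^6 + 7*a^5 + 11*a^4 - 18*a^3 - 80*a^2 - 48*a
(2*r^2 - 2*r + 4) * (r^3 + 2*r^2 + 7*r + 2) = 2*r^5 + 2*r^4 + 14*r^3 - 2*r^2 + 24*r + 8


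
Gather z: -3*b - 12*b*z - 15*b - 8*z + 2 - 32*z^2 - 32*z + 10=-18*b - 32*z^2 + z*(-12*b - 40) + 12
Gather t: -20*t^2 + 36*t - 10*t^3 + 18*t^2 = -10*t^3 - 2*t^2 + 36*t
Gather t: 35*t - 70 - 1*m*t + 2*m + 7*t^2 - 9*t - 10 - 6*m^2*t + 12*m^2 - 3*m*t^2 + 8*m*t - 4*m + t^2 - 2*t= 12*m^2 - 2*m + t^2*(8 - 3*m) + t*(-6*m^2 + 7*m + 24) - 80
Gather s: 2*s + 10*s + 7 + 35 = 12*s + 42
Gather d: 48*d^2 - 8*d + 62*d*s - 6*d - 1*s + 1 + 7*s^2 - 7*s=48*d^2 + d*(62*s - 14) + 7*s^2 - 8*s + 1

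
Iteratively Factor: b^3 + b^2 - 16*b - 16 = (b + 4)*(b^2 - 3*b - 4) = (b - 4)*(b + 4)*(b + 1)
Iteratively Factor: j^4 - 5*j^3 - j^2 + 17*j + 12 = (j - 3)*(j^3 - 2*j^2 - 7*j - 4) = (j - 4)*(j - 3)*(j^2 + 2*j + 1) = (j - 4)*(j - 3)*(j + 1)*(j + 1)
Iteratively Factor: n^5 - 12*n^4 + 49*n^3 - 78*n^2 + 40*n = (n)*(n^4 - 12*n^3 + 49*n^2 - 78*n + 40) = n*(n - 2)*(n^3 - 10*n^2 + 29*n - 20) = n*(n - 5)*(n - 2)*(n^2 - 5*n + 4) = n*(n - 5)*(n - 2)*(n - 1)*(n - 4)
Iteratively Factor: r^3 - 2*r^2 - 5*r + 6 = (r + 2)*(r^2 - 4*r + 3) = (r - 1)*(r + 2)*(r - 3)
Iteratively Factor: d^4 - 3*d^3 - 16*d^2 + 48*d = (d)*(d^3 - 3*d^2 - 16*d + 48) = d*(d + 4)*(d^2 - 7*d + 12) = d*(d - 3)*(d + 4)*(d - 4)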